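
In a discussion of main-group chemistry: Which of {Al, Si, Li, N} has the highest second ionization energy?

Li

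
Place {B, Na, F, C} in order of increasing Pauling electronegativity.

Electronegativity increases across a period and decreases down a group, tracking effective nuclear charge and atomic size.
Here both period and group differ, so the two effects have to be weighed against each other.
B > Na: relative to Na, both the across-period and down-group shifts push B's electronegativity up.
C > B: C lies to the right of B in period 2, so the across-period effect alone puts C higher.
F > C: F lies to the right of C in period 2, so the across-period effect alone puts F higher.
Tabulated electronegativity (Pauling): B 2.04, C 2.55, F 3.98, Na 0.93.
So from lowest to highest: Na < B < C < F.

Na < B < C < F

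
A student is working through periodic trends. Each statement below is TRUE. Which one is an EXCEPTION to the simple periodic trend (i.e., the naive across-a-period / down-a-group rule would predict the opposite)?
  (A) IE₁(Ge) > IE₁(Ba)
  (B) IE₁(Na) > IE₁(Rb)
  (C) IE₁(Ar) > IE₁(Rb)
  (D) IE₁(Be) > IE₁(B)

(D)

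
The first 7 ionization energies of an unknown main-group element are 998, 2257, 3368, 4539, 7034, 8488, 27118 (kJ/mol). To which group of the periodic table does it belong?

Group 16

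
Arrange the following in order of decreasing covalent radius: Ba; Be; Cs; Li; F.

Cs > Ba > Li > Be > F

Li is in period 2, group 1; Be is in period 2, group 2; F is in period 2, group 17; Cs is in period 6, group 1; Ba is in period 6, group 2.
Atomic radius shrinks across a period as nuclear charge pulls the same shell inward, and grows down a group as new shells are added.
Here both period and group differ, so the two effects have to be weighed against each other.
Be > F: both are in period 2; the period trend gives Be the larger value.
Li > Be: Li lies to the left of Be in period 2, so the across-period effect alone puts Li larger.
Ba > Li: the two effects oppose for this pair; the down-group effect wins (196 vs 133 pm).
Cs > Ba: both are in period 6; the period trend gives Cs the larger value.
Approximate values (pm): Li 133, Be 102, F 64, Cs 232, Ba 196.
So from largest to smallest: Cs > Ba > Li > Be > F.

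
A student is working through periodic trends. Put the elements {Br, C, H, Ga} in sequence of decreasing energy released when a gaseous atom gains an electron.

Br > C > H > Ga

H is in period 1, group 1; C is in period 2, group 14; Ga is in period 4, group 13; Br is in period 4, group 17.
Atoms with high Z_eff and room in the valence shell (especially the halogens) have the most exothermic electron affinities.
Here both period and group differ, so the two effects have to be weighed against each other.
H > Ga: period and group pull opposite ways; the down-group shift dominates (73 vs 29 kJ/mol).
C > H: the two effects oppose for this pair; the across-period effect wins (122 vs 73 kJ/mol).
Br > C: period and group pull opposite ways; the across-period shift dominates (325 vs 122 kJ/mol).
For reference (kJ/mol): H 73, C 122, Ga 29, Br 325.
So from highest to lowest: Br > C > H > Ga.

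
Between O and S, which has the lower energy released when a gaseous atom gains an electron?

O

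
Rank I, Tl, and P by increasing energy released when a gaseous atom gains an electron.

Tl, P, I

Electron affinity generally becomes more exothermic across a period toward the halogens and less exothermic down a group.
Here both period and group differ, so the two effects have to be weighed against each other.
P > Tl: both effects reinforce here, so P is clearly the higher of the two.
I > P: period and group pull opposite ways; the across-period shift dominates (295 vs 72 kJ/mol).
Tabulated electron affinity (kJ/mol): P 72, I 295, Tl 19.
So from lowest to highest: Tl < P < I.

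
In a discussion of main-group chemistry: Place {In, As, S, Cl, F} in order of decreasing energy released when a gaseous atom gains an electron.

F is in period 2, group 17; S is in period 3, group 16; Cl is in period 3, group 17; As is in period 4, group 15; In is in period 5, group 13.
EA tends to increase across a period and decrease down a group, though the pattern is less regular than for IE or radius.
Here both period and group differ, so the two effects have to be weighed against each other.
As > In: both effects reinforce here, so As is clearly the higher of the two.
S > As: both effects reinforce here, so S is clearly the higher of the two.
F > S: both effects reinforce here, so F is clearly the higher of the two.
Cl > F: this pair runs against the simple trend — see the exception note.
Note the exception: Cl has a higher electron affinity than F, contrary to the simple trend — F's small 2p subshell makes the incoming electron feel strong e⁻–e⁻ repulsion, so Cl actually releases more energy on gaining an electron.
For reference (kJ/mol): F 328, S 200, Cl 349, As 78, In 29.
So from highest to lowest: Cl > F > S > As > In.

Cl, F, S, As, In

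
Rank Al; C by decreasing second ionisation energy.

C > Al

After 1 electron has been removed, what remains? Al⁺ still has 2 valence electrons; C⁺ still has 3 valence electrons.
All are still removing valence electrons, so compare the +1 ions as you would atoms: IE_2 generally rises across a period (higher Z_eff) and falls down a group (larger shell), subject to the usual subshell exceptions.
Valence configurations: Al⁺ [Ne]3s², C⁺ [He]2s²2p¹.
The numbers (kJ/mol): Al 1817, C 2353.
Hence IE_2: Al < C.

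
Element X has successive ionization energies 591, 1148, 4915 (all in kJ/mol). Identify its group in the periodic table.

Look for the largest jump between consecutive ionization energies: IE3/IE2 ≈ 4.3, far larger than any earlier ratio.
That jump marks the point where a core electron is being removed. So the atom has 2 valence electrons.
A main-group element with 2 valence electrons is in group 2.

Group 2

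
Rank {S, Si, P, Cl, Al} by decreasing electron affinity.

EA tends to increase across a period and decrease down a group, though the pattern is less regular than for IE or radius.
All lie in period 3; the across-period trend (electron affinity increases left to right) applies, with the exception below.
Note the exception: Si has a higher electron affinity than P, contrary to the simple trend — adding an electron to P's half-filled 3p³ is unfavourable, so Si (3p²) has the more exothermic EA.
For reference (kJ/mol): Al 42, Si 134, P 72, S 200, Cl 349.
So from highest to lowest: Cl > S > Si > P > Al.

Cl > S > Si > P > Al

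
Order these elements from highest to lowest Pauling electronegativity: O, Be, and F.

Be is in period 2, group 2; O is in period 2, group 16; F is in period 2, group 17.
Electronegativity increases across a period and decreases down a group, tracking effective nuclear charge and atomic size.
All lie in period 2, so electronegativity increases left to right.
So from highest to lowest: F > O > Be.

F > O > Be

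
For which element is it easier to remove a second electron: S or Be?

IE_2 is the cost of taking one more electron from the +1 cation: S⁺ still has 5 valence electrons; Be⁺ still has 1 valence electron.
All are still removing valence electrons, so compare the +1 ions as you would atoms: IE_2 generally rises across a period (higher Z_eff) and falls down a group (larger shell), subject to the usual subshell exceptions.
Valence configurations: S⁺ [Ne]3s²3p³, Be⁺ [He]2s¹.
The numbers (kJ/mol): S 2252, Be 1757.
Hence IE_2: Be < S.

Be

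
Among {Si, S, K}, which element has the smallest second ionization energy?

Si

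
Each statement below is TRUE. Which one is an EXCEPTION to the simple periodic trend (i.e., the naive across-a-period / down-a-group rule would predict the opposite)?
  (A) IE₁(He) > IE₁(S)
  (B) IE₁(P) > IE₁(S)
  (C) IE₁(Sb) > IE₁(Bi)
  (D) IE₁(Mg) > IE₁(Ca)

(B)

The general trend: IE₁ increases across a period and decreases down a group.
(A) He (period 1, group 18) vs S (period 3, group 16): the stated order agrees with the simple trend.
(B) P (period 3, group 15) vs S (period 3, group 16): the stated order contradicts the simple trend.
(C) Sb (period 5, group 15) vs Bi (period 6, group 15): the stated order agrees with the simple trend.
(D) Mg (period 3, group 2) vs Ca (period 4, group 2): the stated order agrees with the simple trend.
The exception is (B): S (3p⁴) ionizes more easily than half-filled P (3p³) because the paired 3p electron in S is pushed out by e⁻–e⁻ repulsion.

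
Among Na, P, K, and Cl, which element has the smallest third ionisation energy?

P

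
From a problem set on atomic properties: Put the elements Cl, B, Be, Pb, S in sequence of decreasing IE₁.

Be is in period 2, group 2; B is in period 2, group 13; S is in period 3, group 16; Cl is in period 3, group 17; Pb is in period 6, group 14.
Removing the outermost electron gets harder across a period and easier down a group.
Here both period and group differ, so the two effects have to be weighed against each other.
B > Pb: period and group pull opposite ways; the down-group shift dominates (801 vs 716 kJ/mol).
Be > B: this pair runs against the simple trend — see the exception note.
S > Be: the two effects oppose for this pair; the across-period effect wins (1000 vs 900 kJ/mol).
Cl > S: both are in period 3; the period trend gives Cl the larger value.
Note the exception: Be has a higher first ionization energy than B, contrary to the simple trend — removing B's lone 2p electron is easier than breaking Be's filled 2s².
Approximate values (kJ/mol): Be 900, B 801, S 1000, Cl 1251, Pb 716.
So from highest to lowest: Cl > S > Be > B > Pb.

Cl, S, Be, B, Pb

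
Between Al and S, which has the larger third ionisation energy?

S

After 2 electrons have been removed, what remains? Al²⁺ still has 1 valence electron; S²⁺ still has 4 valence electrons.
All are still removing valence electrons, so compare the +2 ions as you would atoms: IE_3 generally rises across a period (higher Z_eff) and falls down a group (larger shell), subject to the usual subshell exceptions.
Valence configurations: Al²⁺ [Ne]3s¹, S²⁺ [Ne]3s²3p².
Approximate IE_3 values (kJ/mol): Al 2745, S 3357.
Putting it together, IE_3: Al < S.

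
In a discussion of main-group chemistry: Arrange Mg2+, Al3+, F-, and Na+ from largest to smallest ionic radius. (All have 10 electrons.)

All of these have 10 electrons, so size is governed by nuclear charge alone: the more protons, the stronger the pull on the same electron cloud, and the smaller the ion.
Nuclear charges: Al3+ (Z=13), Mg2+ (Z=12), Na+ (Z=11), F- (Z=9).
Largest to smallest: F- > Na+ > Mg2+ > Al3+.

F- > Na+ > Mg2+ > Al3+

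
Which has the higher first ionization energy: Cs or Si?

Si is in period 3, group 14; Cs is in period 6, group 1.
Across a period the outer electron is held more tightly (higher IE₁); down a group it sits in a higher shell, more shielded, and comes off more easily.
Neither a single period nor a single group — weigh both effects.
Si > Cs: relative to Cs, both the across-period and down-group shifts push Si's first ionization energy up.
Tabulated first ionization energy (kJ/mol): Si 786, Cs 376.
So Si has the higher first ionization energy (Si > Cs).

Si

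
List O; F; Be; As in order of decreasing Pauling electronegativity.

F > O > As > Be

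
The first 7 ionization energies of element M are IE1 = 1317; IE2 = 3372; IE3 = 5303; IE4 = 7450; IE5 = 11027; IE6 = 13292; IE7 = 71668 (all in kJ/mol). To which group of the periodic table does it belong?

Look for the largest jump between consecutive ionization energies: IE7/IE6 ≈ 5.4, far larger than any earlier ratio.
That jump marks the point where a core electron is being removed. So the atom has 6 valence electrons.
A main-group element with 6 valence electrons is in group 16.

Group 16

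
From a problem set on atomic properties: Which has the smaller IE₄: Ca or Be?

Consider each +3 ion: Ca³⁺ is already 1 electron into the core; Be³⁺ is already 1 electron into the core.
All of these are removing an electron from a noble-gas core or deeper; the smaller core (lower principal quantum number) is held far more tightly, and within a period the higher nuclear charge binds the same core more tightly.
The numbers (kJ/mol): Ca 6491, Be 21007.
Hence IE_4: Ca < Be.

Ca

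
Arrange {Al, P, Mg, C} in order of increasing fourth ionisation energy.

The fourth ionization energy removes an electron from the +3 ion. For each element: Al³⁺ is the bare [Ne] core; P³⁺ still has 2 valence electrons; Mg³⁺ is already 1 electron into the core; C³⁺ still has 1 valence electron.
Pulling an electron out of a noble-gas core costs far more than removing a remaining valence electron, so Mg and Al sit at the high end of IE_4.
Valence configurations: P³⁺ [Ne]3s², C³⁺ [He]2s¹.
The numbers (kJ/mol): Al 11577, P 4964, Mg 10543, C 6223.
Hence IE_4: P < C < Mg < Al.

P < C < Mg < Al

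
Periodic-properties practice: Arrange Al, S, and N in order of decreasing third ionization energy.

N, S, Al

Consider each +2 ion: Al²⁺ still has 1 valence electron; S²⁺ still has 4 valence electrons; N²⁺ still has 3 valence electrons.
All are still removing valence electrons, so compare the +2 ions as you would atoms: IE_3 generally rises across a period (higher Z_eff) and falls down a group (larger shell), subject to the usual subshell exceptions.
Valence configurations: Al²⁺ [Ne]3s¹, S²⁺ [Ne]3s²3p², N²⁺ [He]2s²2p¹.
The numbers (kJ/mol): Al 2745, S 3357, N 4578.
Hence IE_3: Al < S < N.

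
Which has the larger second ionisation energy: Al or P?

After 1 electron has been removed, what remains? Al⁺ still has 2 valence electrons; P⁺ still has 4 valence electrons.
All are still removing valence electrons, so compare the +1 ions as you would atoms: IE_2 generally rises across a period (higher Z_eff) and falls down a group (larger shell), subject to the usual subshell exceptions.
Valence configurations: Al⁺ [Ne]3s², P⁺ [Ne]3s²3p².
The numbers (kJ/mol): Al 1817, P 1907.
Putting it together, IE_2: Al < P.

P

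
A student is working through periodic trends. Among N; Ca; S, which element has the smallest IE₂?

Ca

The second ionization energy removes an electron from the +1 ion. For each element: N⁺ still has 4 valence electrons; Ca⁺ still has 1 valence electron; S⁺ still has 5 valence electrons.
All are still removing valence electrons, so compare the +1 ions as you would atoms: IE_2 generally rises across a period (higher Z_eff) and falls down a group (larger shell), subject to the usual subshell exceptions.
Valence configurations: N⁺ [He]2s²2p², Ca⁺ [Ar]4s¹, S⁺ [Ne]3s²3p³.
Approximate IE_2 values (kJ/mol): N 2856, Ca 1145, S 2252.
Putting it together, IE_2: Ca < S < N.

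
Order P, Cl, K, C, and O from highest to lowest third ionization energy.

Consider each +2 ion: P²⁺ still has 3 valence electrons; Cl²⁺ still has 5 valence electrons; K²⁺ is already 1 electron into the core; C²⁺ still has 2 valence electrons; O²⁺ still has 4 valence electrons.
Usually core removal costs more than valence removal, but here the competition is close: a tightly held n=2 valence electron can cost more to remove than an n=3 core electron, so the actual values have to decide it.
Valence configurations: P²⁺ [Ne]3s²3p¹, Cl²⁺ [Ne]3s²3p³, C²⁺ [He]2s², O²⁺ [He]2s²2p².
Approximate IE_3 values (kJ/mol): P 2914, Cl 3822, K 4420, C 4620, O 5300.
So the third ionization energies run P < Cl < K < C < O.

O > C > K > Cl > P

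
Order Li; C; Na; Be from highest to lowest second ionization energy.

After 1 electron has been removed, what remains? Li⁺ is the bare [He] core; C⁺ still has 3 valence electrons; Na⁺ is the bare [Ne] core; Be⁺ still has 1 valence electron.
Core electrons are held far more tightly than valence electrons, so Na and Li top the IE_2 order.
Valence configurations: C⁺ [He]2s²2p¹, Be⁺ [He]2s¹.
The numbers (kJ/mol): Li 7298, C 2353, Na 4562, Be 1757.
Putting it together, IE_2: Be < C < Na < Li.

Li, Na, C, Be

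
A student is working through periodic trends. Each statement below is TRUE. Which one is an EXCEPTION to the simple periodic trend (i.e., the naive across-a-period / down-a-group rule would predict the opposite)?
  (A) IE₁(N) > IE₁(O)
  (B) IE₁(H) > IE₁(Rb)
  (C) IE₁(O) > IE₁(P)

(A)

The general trend: first ionisation energy increases across a period and decreases down a group.
(A) N (period 2, group 15) vs O (period 2, group 16): the stated order contradicts the simple trend.
(B) H (period 1, group 1) vs Rb (period 5, group 1): the stated order agrees with the simple trend.
(C) O (period 2, group 16) vs P (period 3, group 15): the stated order agrees with the simple trend.
The exception is (A): pairing an electron in O's 2p⁴ costs repulsion energy, so O ionizes more easily than half-filled N (2p³).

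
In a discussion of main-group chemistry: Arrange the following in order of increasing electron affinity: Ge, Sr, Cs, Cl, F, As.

Sr, Cs, As, Ge, F, Cl

F is in period 2, group 17; Cl is in period 3, group 17; Ge is in period 4, group 14; As is in period 4, group 15; Sr is in period 5, group 2; Cs is in period 6, group 1.
Electron affinity generally becomes more exothermic across a period toward the halogens and less exothermic down a group.
Here both period and group differ, so the two effects have to be weighed against each other.
Cs > Sr: this pair runs against the simple trend — see the exception note.
As > Cs: both effects reinforce here, so As is clearly the higher of the two.
Ge > As: this pair runs against the simple trend — see the exception note.
F > Ge: relative to Ge, both the across-period and down-group shifts push F's electron affinity up.
Cl > F: this pair runs against the simple trend — see the exception note.
Note the exception: Cs has a higher electron affinity than Sr, contrary to the simple trend — adding an electron to Sr (ns²) has to open a new, higher-energy np subshell, which is unfavourable.
Note the exception: Ge has a higher electron affinity than As, contrary to the simple trend — adding an electron to As's half-filled 4p³ is unfavourable, so Ge (4p²) has the more exothermic EA.
Note the exception: Cl has a higher electron affinity than F, contrary to the simple trend — F's small 2p subshell makes the incoming electron feel strong e⁻–e⁻ repulsion, so Cl actually releases more energy on gaining an electron.
Tabulated electron affinity (kJ/mol): F 328, Cl 349, Ge 119, As 78, Sr 5, Cs 46.
So from lowest to highest: Sr < Cs < As < Ge < F < Cl.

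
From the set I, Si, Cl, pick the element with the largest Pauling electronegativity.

Cl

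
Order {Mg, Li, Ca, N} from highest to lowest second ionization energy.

IE_2 is the cost of taking one more electron from the +1 cation: Mg⁺ still has 1 valence electron; Li⁺ is the bare [He] core; Ca⁺ still has 1 valence electron; N⁺ still has 4 valence electrons.
Breaking into a closed-shell core is much more expensive than removing a leftover valence electron — Li has the largest IE_2 here.
Valence configurations: Mg⁺ [Ne]3s¹, Ca⁺ [Ar]4s¹, N⁺ [He]2s²2p².
Approximate IE_2 values (kJ/mol): Mg 1451, Li 7298, Ca 1145, N 2856.
So the second ionization energies run Ca < Mg < N < Li.

Li > N > Mg > Ca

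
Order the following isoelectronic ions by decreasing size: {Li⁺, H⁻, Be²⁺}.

All of these have 2 electrons, so size is governed by nuclear charge alone: the more protons, the stronger the pull on the same electron cloud, and the smaller the ion.
Nuclear charges: Be²⁺ (Z=4), Li⁺ (Z=3), H⁻ (Z=1).
Largest to smallest: H⁻ > Li⁺ > Be²⁺.

H⁻ > Li⁺ > Be²⁺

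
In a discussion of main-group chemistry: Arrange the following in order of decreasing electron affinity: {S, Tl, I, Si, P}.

I > S > Si > P > Tl

Si is in period 3, group 14; P is in period 3, group 15; S is in period 3, group 16; I is in period 5, group 17; Tl is in period 6, group 13.
Adding an electron releases more energy for atoms nearer the top right (short of the noble gases).
Neither a single period nor a single group — weigh both effects.
P > Tl: both effects reinforce here, so P is clearly the higher of the two.
Si > P: this pair runs against the simple trend — see the exception note.
S > Si: both are in period 3; the period trend gives S the larger value.
I > S: period and group pull opposite ways; the across-period shift dominates (295 vs 200 kJ/mol).
Note the exception: Si has a higher electron affinity than P, contrary to the simple trend — adding an electron to P's half-filled 3p³ is unfavourable, so Si (3p²) has the more exothermic EA.
For reference (kJ/mol): Si 134, P 72, S 200, I 295, Tl 19.
So from highest to lowest: I > S > Si > P > Tl.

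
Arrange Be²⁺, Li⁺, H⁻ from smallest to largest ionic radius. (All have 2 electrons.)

Be²⁺ < Li⁺ < H⁻

All of these have 2 electrons, so size is governed by nuclear charge alone: the more protons, the stronger the pull on the same electron cloud, and the smaller the ion.
Nuclear charges: Be²⁺ (Z=4), Li⁺ (Z=3), H⁻ (Z=1).
Smallest to largest: Be²⁺ < Li⁺ < H⁻.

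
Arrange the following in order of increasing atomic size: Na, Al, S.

S < Al < Na

Radius decreases left→right (rising Z_eff, same n) and increases top→bottom (higher n).
All lie in period 3, so atomic radius increases right to left.
So from smallest to largest: S < Al < Na.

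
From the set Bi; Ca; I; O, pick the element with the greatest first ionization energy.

O

O is in period 2, group 16; Ca is in period 4, group 2; I is in period 5, group 17; Bi is in period 6, group 15.
Removing the outermost electron gets harder across a period and easier down a group.
Here both period and group differ, so the two effects have to be weighed against each other.
Bi > Ca: period and group pull opposite ways; the across-period shift dominates (703 vs 590 kJ/mol).
I > Bi: relative to Bi, both the across-period and down-group shifts push I's first ionization energy up.
O > I: period and group pull opposite ways; the down-group shift dominates (1314 vs 1008 kJ/mol).
Approximate values (kJ/mol): O 1314, Ca 590, I 1008, Bi 703.
The greatest first ionization energy among these belongs to O.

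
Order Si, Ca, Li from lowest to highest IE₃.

Si < Ca < Li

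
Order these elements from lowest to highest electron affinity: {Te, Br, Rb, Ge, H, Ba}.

Ba, Rb, H, Ge, Te, Br

Atoms with high Z_eff and room in the valence shell (especially the halogens) have the most exothermic electron affinities.
These span different periods and groups, so the two trends combine.
Rb > Ba: the two effects oppose for this pair; the down-group effect wins (47 vs 14 kJ/mol).
H > Rb: they share group 1; the group trend gives H the larger value.
Ge > H: the two effects oppose for this pair; the across-period effect wins (119 vs 73 kJ/mol).
Te > Ge: the two effects oppose for this pair; the across-period effect wins (190 vs 119 kJ/mol).
Br > Te: both effects reinforce here, so Br is clearly the higher of the two.
For reference (kJ/mol): H 73, Ge 119, Br 325, Rb 47, Te 190, Ba 14.
So from lowest to highest: Ba < Rb < H < Ge < Te < Br.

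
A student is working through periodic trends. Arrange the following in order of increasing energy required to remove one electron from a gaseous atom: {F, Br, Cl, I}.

I < Br < Cl < F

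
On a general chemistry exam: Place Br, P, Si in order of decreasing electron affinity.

Br > Si > P

EA tends to increase across a period and decrease down a group, though the pattern is less regular than for IE or radius.
Neither a single period nor a single group — weigh both effects.
Si > P: this pair runs against the simple trend — see the exception note.
Br > Si: period and group pull opposite ways; the across-period shift dominates (325 vs 134 kJ/mol).
Note the exception: Si has a higher electron affinity than P, contrary to the simple trend — adding an electron to P's half-filled 3p³ is unfavourable, so Si (3p²) has the more exothermic EA.
For reference (kJ/mol): Si 134, P 72, Br 325.
So from highest to lowest: Br > Si > P.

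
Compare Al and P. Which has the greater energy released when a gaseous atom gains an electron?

Al is in period 3, group 13; P is in period 3, group 15.
Adding an electron releases more energy for atoms nearer the top right (short of the noble gases).
All lie in period 3, so electron affinity increases left to right.
So P has the greater energy released when a gaseous atom gains an electron (P > Al).

P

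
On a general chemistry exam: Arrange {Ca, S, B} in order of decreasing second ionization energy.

B > S > Ca

IE_2 is the cost of taking one more electron from the +1 cation: Ca⁺ still has 1 valence electron; S⁺ still has 5 valence electrons; B⁺ still has 2 valence electrons.
All are still removing valence electrons, so compare the +1 ions as you would atoms: IE_2 generally rises across a period (higher Z_eff) and falls down a group (larger shell), subject to the usual subshell exceptions.
Valence configurations: Ca⁺ [Ar]4s¹, S⁺ [Ne]3s²3p³, B⁺ [He]2s².
Tabulated IE_2 (kJ/mol): Ca 1145, S 2252, B 2427.
Hence IE_2: Ca < S < B.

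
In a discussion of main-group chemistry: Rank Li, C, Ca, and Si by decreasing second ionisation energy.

The second ionization energy removes an electron from the +1 ion. For each element: Li⁺ is the bare [He] core; C⁺ still has 3 valence electrons; Ca⁺ still has 1 valence electron; Si⁺ still has 3 valence electrons.
Breaking into a closed-shell core is much more expensive than removing a leftover valence electron — Li has the largest IE_2 here.
Valence configurations: C⁺ [He]2s²2p¹, Ca⁺ [Ar]4s¹, Si⁺ [Ne]3s²3p¹.
Tabulated IE_2 (kJ/mol): Li 7298, C 2353, Ca 1145, Si 1577.
So the second ionization energies run Ca < Si < C < Li.

Li > C > Si > Ca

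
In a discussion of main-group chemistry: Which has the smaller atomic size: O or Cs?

O

O is in period 2, group 16; Cs is in period 6, group 1.
Across a period the added protons contract the valence shell; down a group each new principal shell makes the atom larger.
Neither a single period nor a single group — weigh both effects.
Cs > O: both effects reinforce here, so Cs is clearly the larger of the two.
Approximate values (pm): O 63, Cs 232.
So O has the smaller atomic size (O < Cs).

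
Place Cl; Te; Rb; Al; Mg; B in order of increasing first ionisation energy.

Rb < Al < Mg < B < Te < Cl

B is in period 2, group 13; Mg is in period 3, group 2; Al is in period 3, group 13; Cl is in period 3, group 17; Rb is in period 5, group 1; Te is in period 5, group 16.
Removing the outermost electron gets harder across a period and easier down a group.
Neither a single period nor a single group — weigh both effects.
Al > Rb: relative to Rb, both the across-period and down-group shifts push Al's first ionization energy up.
Mg > Al: this pair runs against the simple trend — see the exception note.
B > Mg: relative to Mg, both the across-period and down-group shifts push B's first ionization energy up.
Te > B: the two effects oppose for this pair; the across-period effect wins (869 vs 801 kJ/mol).
Cl > Te: relative to Te, both the across-period and down-group shifts push Cl's first ionization energy up.
Note the exception: Mg has a higher first ionization energy than Al, contrary to the simple trend — Al's single 3p electron is easier to remove than one from Mg's filled 3s².
Tabulated first ionization energy (kJ/mol): B 801, Mg 738, Al 578, Cl 1251, Rb 403, Te 869.
So from lowest to highest: Rb < Al < Mg < B < Te < Cl.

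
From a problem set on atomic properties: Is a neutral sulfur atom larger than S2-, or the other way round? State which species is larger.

Forming S2- adds 2 electrons to S. More electron–electron repulsion in the same shell, with unchanged nuclear charge, lets the cloud expand.
An anion is larger than its parent atom: S2- > S.

S2-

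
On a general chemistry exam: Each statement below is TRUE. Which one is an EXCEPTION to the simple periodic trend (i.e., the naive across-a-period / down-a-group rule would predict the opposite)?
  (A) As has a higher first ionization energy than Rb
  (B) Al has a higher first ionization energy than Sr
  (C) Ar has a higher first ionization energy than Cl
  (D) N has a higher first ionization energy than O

(D)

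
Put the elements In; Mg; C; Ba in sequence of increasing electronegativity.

C is in period 2, group 14; Mg is in period 3, group 2; In is in period 5, group 13; Ba is in period 6, group 2.
Atoms toward the upper right of the periodic table pull bonding electrons most strongly.
Neither a single period nor a single group — weigh both effects.
Mg > Ba: they share group 2; the group trend gives Mg the larger value.
In > Mg: period and group pull opposite ways; the across-period shift dominates (1.78 vs 1.31).
C > In: both effects reinforce here, so C is clearly the higher of the two.
For reference (Pauling): C 2.55, Mg 1.31, In 1.78, Ba 0.89.
So from lowest to highest: Ba < Mg < In < C.

Ba < Mg < In < C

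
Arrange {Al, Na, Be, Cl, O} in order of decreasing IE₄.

Be, Al, Na, O, Cl

IE_4 is the cost of taking one more electron from the +3 cation: Al³⁺ is the bare [Ne] core; Na³⁺ is already 2 electrons into the core; Be³⁺ is already 1 electron into the core; Cl³⁺ still has 4 valence electrons; O³⁺ still has 3 valence electrons.
Breaking into a closed-shell core is much more expensive than removing a leftover valence electron — Na, Al and Be have the largest IE_4 here.
Valence configurations: Cl³⁺ [Ne]3s²3p², O³⁺ [He]2s²2p¹.
The numbers (kJ/mol): Al 11577, Na 9543, Be 21007, Cl 5159, O 7469.
Overall IE_4 order: Cl < O < Na < Al < Be.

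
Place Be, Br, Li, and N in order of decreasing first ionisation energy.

N > Br > Be > Li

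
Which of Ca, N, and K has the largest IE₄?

The fourth ionization energy removes an electron from the +3 ion. For each element: Ca³⁺ is already 1 electron into the core; N³⁺ still has 2 valence electrons; K³⁺ is already 2 electrons into the core.
Usually core removal costs more than valence removal, but here the competition is close: a tightly held n=2 valence electron can cost more to remove than an n=3 core electron, so the actual values have to decide it.
Tabulated IE_4 (kJ/mol): Ca 6491, N 7475, K 5877.
So the fourth ionization energies run K < Ca < N.

N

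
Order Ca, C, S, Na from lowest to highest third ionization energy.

S < C < Ca < Na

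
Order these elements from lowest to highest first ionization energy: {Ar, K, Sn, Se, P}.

K, Sn, Se, P, Ar

P is in period 3, group 15; Ar is in period 3, group 18; K is in period 4, group 1; Se is in period 4, group 16; Sn is in period 5, group 14.
Across a period the outer electron is held more tightly (higher IE₁); down a group it sits in a higher shell, more shielded, and comes off more easily.
These span different periods and groups, so the two trends combine.
Sn > K: the two effects oppose for this pair; the across-period effect wins (709 vs 419 kJ/mol).
Se > Sn: relative to Sn, both the across-period and down-group shifts push Se's first ionization energy up.
P > Se: period and group pull opposite ways; the down-group shift dominates (1012 vs 941 kJ/mol).
Ar > P: both are in period 3; the period trend gives Ar the larger value.
For reference (kJ/mol): P 1012, Ar 1521, K 419, Se 941, Sn 709.
So from lowest to highest: K < Sn < Se < P < Ar.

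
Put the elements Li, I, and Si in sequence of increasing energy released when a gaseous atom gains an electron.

Li is in period 2, group 1; Si is in period 3, group 14; I is in period 5, group 17.
EA tends to increase across a period and decrease down a group, though the pattern is less regular than for IE or radius.
These span different periods and groups, so the two trends combine.
Si > Li: period and group pull opposite ways; the across-period shift dominates (134 vs 60 kJ/mol).
I > Si: period and group pull opposite ways; the across-period shift dominates (295 vs 134 kJ/mol).
For reference (kJ/mol): Li 60, Si 134, I 295.
So from lowest to highest: Li < Si < I.

Li < Si < I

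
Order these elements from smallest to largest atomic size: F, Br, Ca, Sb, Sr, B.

B is in period 2, group 13; F is in period 2, group 17; Ca is in period 4, group 2; Br is in period 4, group 17; Sr is in period 5, group 2; Sb is in period 5, group 15.
Across a period the added protons contract the valence shell; down a group each new principal shell makes the atom larger.
Neither a single period nor a single group — weigh both effects.
B > F: B lies to the left of F in period 2, so the across-period effect alone puts B larger.
Br > B: period and group pull opposite ways; the down-group shift dominates (114 vs 85 pm).
Sb > Br: relative to Br, both the across-period and down-group shifts push Sb's atomic radius up.
Ca > Sb: the two effects oppose for this pair; the across-period effect wins (171 vs 140 pm).
Sr > Ca: Sr sits below Ca in group 2, so the down-group effect alone puts Sr larger.
Approximate values (pm): B 85, F 64, Ca 171, Br 114, Sr 185, Sb 140.
So from smallest to largest: F < B < Br < Sb < Ca < Sr.

F < B < Br < Sb < Ca < Sr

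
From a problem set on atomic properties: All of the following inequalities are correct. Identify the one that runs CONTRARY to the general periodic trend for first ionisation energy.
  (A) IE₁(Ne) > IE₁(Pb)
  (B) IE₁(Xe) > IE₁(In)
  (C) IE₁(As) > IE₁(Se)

The general trend: first ionisation energy increases across a period and decreases down a group.
(A) Ne (period 2, group 18) vs Pb (period 6, group 14): the stated order agrees with the simple trend.
(B) Xe (period 5, group 18) vs In (period 5, group 13): the stated order agrees with the simple trend.
(C) As (period 4, group 15) vs Se (period 4, group 16): the stated order contradicts the simple trend.
The exception is (C): Se (4p⁴) ionizes more easily than half-filled As (4p³).

(C)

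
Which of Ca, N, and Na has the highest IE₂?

IE_2 is the cost of taking one more electron from the +1 cation: Ca⁺ still has 1 valence electron; N⁺ still has 4 valence electrons; Na⁺ is the bare [Ne] core.
Core electrons are held far more tightly than valence electrons, so Na tops the IE_2 order.
Valence configurations: Ca⁺ [Ar]4s¹, N⁺ [He]2s²2p².
The numbers (kJ/mol): Ca 1145, N 2856, Na 4562.
Hence IE_2: Ca < N < Na.

Na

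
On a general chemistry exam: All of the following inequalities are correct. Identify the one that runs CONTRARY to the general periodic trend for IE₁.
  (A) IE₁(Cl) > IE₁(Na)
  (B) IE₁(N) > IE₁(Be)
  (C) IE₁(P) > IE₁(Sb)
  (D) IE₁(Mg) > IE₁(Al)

The general trend: IE₁ increases across a period and decreases down a group.
(A) Cl (period 3, group 17) vs Na (period 3, group 1): the stated order agrees with the simple trend.
(B) N (period 2, group 15) vs Be (period 2, group 2): the stated order agrees with the simple trend.
(C) P (period 3, group 15) vs Sb (period 5, group 15): the stated order agrees with the simple trend.
(D) Mg (period 3, group 2) vs Al (period 3, group 13): the stated order contradicts the simple trend.
The exception is (D): Al's single 3p electron is easier to remove than one from Mg's filled 3s².

(D)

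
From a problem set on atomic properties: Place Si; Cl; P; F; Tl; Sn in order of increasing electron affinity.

F is in period 2, group 17; Si is in period 3, group 14; P is in period 3, group 15; Cl is in period 3, group 17; Sn is in period 5, group 14; Tl is in period 6, group 13.
Electron affinity generally becomes more exothermic across a period toward the halogens and less exothermic down a group.
These span different periods and groups, so the two trends combine.
P > Tl: relative to Tl, both the across-period and down-group shifts push P's electron affinity up.
Sn > P: this pair runs against the simple trend — see the exception note.
Si > Sn: Si sits above Sn in group 14, so the down-group effect alone puts Si higher.
F > Si: relative to Si, both the across-period and down-group shifts push F's electron affinity up.
Cl > F: this pair runs against the simple trend — see the exception note.
Note the exception: Sn has a higher electron affinity than P, contrary to the simple trend — adding an electron to P's half-filled np³ subshell costs electron-pairing energy.
Note the exception: Cl has a higher electron affinity than F, contrary to the simple trend — F's small 2p subshell makes the incoming electron feel strong e⁻–e⁻ repulsion, so Cl actually releases more energy on gaining an electron.
Note the exception: Si has a higher electron affinity than P, contrary to the simple trend — adding an electron to P's half-filled 3p³ is unfavourable, so Si (3p²) has the more exothermic EA.
Tabulated electron affinity (kJ/mol): F 328, Si 134, P 72, Cl 349, Sn 107, Tl 19.
So from lowest to highest: Tl < P < Sn < Si < F < Cl.

Tl < P < Sn < Si < F < Cl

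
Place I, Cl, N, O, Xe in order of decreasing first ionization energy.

N is in period 2, group 15; O is in period 2, group 16; Cl is in period 3, group 17; I is in period 5, group 17; Xe is in period 5, group 18.
Removing the outermost electron gets harder across a period and easier down a group.
Here both period and group differ, so the two effects have to be weighed against each other.
Xe > I: both are in period 5; the period trend gives Xe the larger value.
Cl > Xe: period and group pull opposite ways; the down-group shift dominates (1251 vs 1170 kJ/mol).
O > Cl: the two effects oppose for this pair; the down-group effect wins (1314 vs 1251 kJ/mol).
N > O: this pair runs against the simple trend — see the exception note.
Note the exception: N has a higher first ionization energy than O, contrary to the simple trend — pairing an electron in O's 2p⁴ costs repulsion energy, so O ionizes more easily than half-filled N (2p³).
For reference (kJ/mol): N 1402, O 1314, Cl 1251, I 1008, Xe 1170.
So from highest to lowest: N > O > Cl > Xe > I.

N > O > Cl > Xe > I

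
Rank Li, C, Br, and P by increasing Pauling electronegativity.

Li is in period 2, group 1; C is in period 2, group 14; P is in period 3, group 15; Br is in period 4, group 17.
Smaller atoms with higher effective nuclear charge are more electronegative.
These span different periods and groups, so the two trends combine.
P > Li: the two effects oppose for this pair; the across-period effect wins (2.19 vs 0.98).
C > P: period and group pull opposite ways; the down-group shift dominates (2.55 vs 2.19).
Br > C: the two effects oppose for this pair; the across-period effect wins (2.96 vs 2.55).
Tabulated electronegativity (Pauling): Li 0.98, C 2.55, P 2.19, Br 2.96.
So from lowest to highest: Li < P < C < Br.

Li < P < C < Br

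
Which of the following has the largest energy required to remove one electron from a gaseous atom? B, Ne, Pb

B is in period 2, group 13; Ne is in period 2, group 18; Pb is in period 6, group 14.
IE₁ increases left→right with effective nuclear charge and decreases top→bottom as the valence shell moves farther out.
These span different periods and groups, so the two trends combine.
B > Pb: the two effects oppose for this pair; the down-group effect wins (801 vs 716 kJ/mol).
Ne > B: Ne lies to the right of B in period 2, so the across-period effect alone puts Ne higher.
Tabulated first ionization energy (kJ/mol): B 801, Ne 2081, Pb 716.
The largest energy required to remove one electron from a gaseous atom among these belongs to Ne.

Ne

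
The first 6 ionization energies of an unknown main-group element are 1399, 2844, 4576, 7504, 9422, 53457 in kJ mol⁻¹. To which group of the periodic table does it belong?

Group 15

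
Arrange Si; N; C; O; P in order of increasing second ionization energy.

Consider each +1 ion: Si⁺ still has 3 valence electrons; N⁺ still has 4 valence electrons; C⁺ still has 3 valence electrons; O⁺ still has 5 valence electrons; P⁺ still has 4 valence electrons.
All are still removing valence electrons, so compare the +1 ions as you would atoms: IE_2 generally rises across a period (higher Z_eff) and falls down a group (larger shell), subject to the usual subshell exceptions.
Valence configurations: Si⁺ [Ne]3s²3p¹, N⁺ [He]2s²2p², C⁺ [He]2s²2p¹, O⁺ [He]2s²2p³, P⁺ [Ne]3s²3p².
The numbers (kJ/mol): Si 1577, N 2856, C 2353, O 3388, P 1907.
Hence IE_2: Si < P < C < N < O.

Si < P < C < N < O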